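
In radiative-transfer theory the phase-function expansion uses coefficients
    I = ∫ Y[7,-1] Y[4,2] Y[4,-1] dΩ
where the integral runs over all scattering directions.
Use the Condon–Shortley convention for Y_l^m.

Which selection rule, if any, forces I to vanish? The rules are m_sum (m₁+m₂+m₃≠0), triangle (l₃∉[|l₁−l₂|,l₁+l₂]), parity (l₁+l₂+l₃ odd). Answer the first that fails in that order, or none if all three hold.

Σmᵢ = 0  ✓
l₃∈[|l₁−l₂|,l₁+l₂]=[3,11], have l₃=4  ✓
Σlᵢ = 15 ⇒ odd  ✗

parity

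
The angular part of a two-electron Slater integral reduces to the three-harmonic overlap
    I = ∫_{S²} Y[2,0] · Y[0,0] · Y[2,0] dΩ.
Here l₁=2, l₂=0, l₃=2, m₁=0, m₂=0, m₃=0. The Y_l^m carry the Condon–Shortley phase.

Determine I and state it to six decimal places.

m-sum 0 ✓  L=4 even ✓  2≤2≤2 ✓
Π(2lᵢ+1) = 5×1×5 = 25
triangle coeff Δ(2,0,2) = 1/5
Σ_t [0,0]: t=0:+1/4 = 1/4
(3j)²=1/5 [(2 0 2; 0 0 0)], sign=+1
(m-triple is (0,0,0) — same symbol as above.)
⇒ 4πI² = 1/1
I = (+1)√(1/1/(4π)) = 0.28209479

0.282095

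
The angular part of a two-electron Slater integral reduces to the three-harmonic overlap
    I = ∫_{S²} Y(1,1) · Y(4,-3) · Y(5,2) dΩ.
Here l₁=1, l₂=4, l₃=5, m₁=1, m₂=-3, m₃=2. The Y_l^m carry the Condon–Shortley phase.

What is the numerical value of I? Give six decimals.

Rules hold: Σm=0, L=10 even, 3≤5≤5.
N = 3·9·11 = 297
Δ = 0!·2!·8!/11! = 1/495
Racah Σ t=0..0: t=0:+1/576 = 1/576
⇒ 3j(1 4 5; 0 0 0)² = 5/99, sgn -1
Racah Σ t=0..0: t=0:+1/10080 = 1/10080
⇒ 3j(1 4 5; 1 -3 2)² = 1/165, sgn -1
4πI² = N·(3j₀)²·(3jₘ)² = 1/11
I = +1·√(0.0909091/4π) = 0.08505478

0.085055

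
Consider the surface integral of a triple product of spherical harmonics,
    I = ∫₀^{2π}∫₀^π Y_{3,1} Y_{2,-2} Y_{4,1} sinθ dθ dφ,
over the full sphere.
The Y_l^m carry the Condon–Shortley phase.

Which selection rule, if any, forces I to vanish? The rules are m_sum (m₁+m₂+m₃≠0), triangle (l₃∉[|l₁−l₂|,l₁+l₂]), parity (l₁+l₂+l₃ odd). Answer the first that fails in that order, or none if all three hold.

parity

Σmᵢ = 0  ✓
l₃∈[|l₁−l₂|,l₁+l₂]=[1,5], have l₃=4  ✓
Σlᵢ = 9 ⇒ odd  ✗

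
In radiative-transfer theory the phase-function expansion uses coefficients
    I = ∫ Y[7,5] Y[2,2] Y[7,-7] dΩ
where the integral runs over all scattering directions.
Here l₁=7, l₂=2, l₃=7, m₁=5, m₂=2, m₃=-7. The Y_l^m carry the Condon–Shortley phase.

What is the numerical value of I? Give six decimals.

m-sum 0 ✓  L=16 even ✓  5≤7≤9 ✓
Π(2lᵢ+1) = 15×5×15 = 1125
triangle coeff Δ(7,2,7) = 1/185640
Σ_t [0,2]: t=0:+1/2419200 t=1:−1/518400 t=2:+1/2419200 = -1/907200
(3j)²=56/3315 [(7 2 7; 0 0 0)], sign=+1
Σ_t [2,2]: t=2:+1/1916006400 = 1/1916006400
(3j)²=1/340 [(7 2 7; 5 2 -7)], sign=+1
⇒ 4πI² = 210/3757
I = (+1)√(210/3757/(4π)) = 0.06669359

0.066694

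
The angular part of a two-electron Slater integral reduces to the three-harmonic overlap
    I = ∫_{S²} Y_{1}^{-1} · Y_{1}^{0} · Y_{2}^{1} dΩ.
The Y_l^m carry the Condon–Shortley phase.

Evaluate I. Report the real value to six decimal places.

-0.218510

Rules hold: Σm=0, L=4 even, 0≤2≤2.
N = 3·3·5 = 45
Δ = 0!·2!·2!/5! = 1/30
Racah Σ t=0..0: t=0:+1/1 = 1/1
⇒ 3j(1 1 2; 0 0 0)² = 2/15, sgn +1
Racah Σ t=0..0: t=0:+1/2 = 1/2
⇒ 3j(1 1 2; -1 0 1)² = 1/10, sgn -1
4πI² = N·(3j₀)²·(3jₘ)² = 3/5
I = -1·√(0.6/4π) = -0.21850969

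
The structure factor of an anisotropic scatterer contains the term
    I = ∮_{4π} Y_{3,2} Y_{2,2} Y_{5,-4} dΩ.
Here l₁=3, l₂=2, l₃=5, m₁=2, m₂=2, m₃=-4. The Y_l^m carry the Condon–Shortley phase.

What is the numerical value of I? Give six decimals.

0.268967

m-sum 0 ✓  L=10 even ✓  1≤5≤5 ✓
Π(2lᵢ+1) = 7×5×11 = 385
triangle coeff Δ(3,2,5) = 1/2310
Σ_t [0,0]: t=0:+1/144 = 1/144
(3j)²=10/231 [(3 2 5; 0 0 0)], sign=-1
Σ_t [0,0]: t=0:+1/2880 = 1/2880
(3j)²=3/55 [(3 2 5; 2 2 -4)], sign=-1
⇒ 4πI² = 10/11
I = (+1)√(10/11/(4π)) = 0.26896683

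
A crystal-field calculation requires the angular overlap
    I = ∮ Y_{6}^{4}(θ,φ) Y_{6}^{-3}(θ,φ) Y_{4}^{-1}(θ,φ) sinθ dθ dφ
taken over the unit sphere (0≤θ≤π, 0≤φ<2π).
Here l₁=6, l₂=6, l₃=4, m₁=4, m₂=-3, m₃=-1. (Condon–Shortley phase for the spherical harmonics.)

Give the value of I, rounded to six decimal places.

Rules hold: Σm=0, L=16 even, 0≤4≤12.
N = 13·13·9 = 1521
Δ = 8!·4!·4!/17! = 1/15315300
Racah Σ t=2..6: t=2:+1/829440 t=3:−1/25920 t=4:+1/9216 t=5:−1/25920 t=6:+1/829440 = 7/207360
⇒ 3j(6 6 4; 0 0 0)² = 28/2431, sgn +1
Racah Σ t=0..2: t=0:+1/967680 t=1:−1/120960 t=2:+1/207360 = -1/414720
⇒ 3j(6 6 4; 4 -3 -1)² = 21/4862, sgn +1
4πI² = N·(3j₀)²·(3jₘ)² = 2646/34969
I = +1·√(0.075667/4π) = 0.07759762

0.077598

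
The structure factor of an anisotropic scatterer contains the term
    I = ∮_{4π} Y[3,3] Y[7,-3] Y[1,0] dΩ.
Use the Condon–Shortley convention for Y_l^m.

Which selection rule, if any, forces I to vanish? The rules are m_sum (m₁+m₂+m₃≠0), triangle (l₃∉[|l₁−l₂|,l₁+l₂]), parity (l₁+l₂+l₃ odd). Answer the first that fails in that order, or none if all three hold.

triangle

m₁+m₂+m₃ = 3 − 3 + 0 = 0  ✓
triangle: |3−7|=4 ≤ l₃=1 ≤ 3+7=10  ✗
parity: l₁+l₂+l₃ = 11 is odd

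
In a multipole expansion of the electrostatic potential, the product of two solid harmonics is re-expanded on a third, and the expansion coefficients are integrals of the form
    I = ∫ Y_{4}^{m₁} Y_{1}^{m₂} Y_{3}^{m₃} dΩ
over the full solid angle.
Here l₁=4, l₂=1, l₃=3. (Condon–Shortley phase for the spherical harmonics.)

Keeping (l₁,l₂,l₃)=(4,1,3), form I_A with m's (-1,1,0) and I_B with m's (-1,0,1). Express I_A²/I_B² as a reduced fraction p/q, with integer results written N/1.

2/3

Shared (l₁,l₂,l₃)=(4,1,3): N and (l;000)² cancel in I_A²/I_B².
A: Δ = 2!·6!·0!/9! = 1/252; Racah Σ t=2..2: t=2:+1/72 = 1/72; ⇒ 3j(4 1 3; -1 1 0)² = 5/126, sgn -1
B: Δ = 2!·6!·0!/9! = 1/252; Racah Σ t=1..1: t=1:−1/48 = -1/48; ⇒ 3j(4 1 3; -1 0 1)² = 5/84, sgn -1
I_A²/I_B² = (5/126)/(5/84) = 2/3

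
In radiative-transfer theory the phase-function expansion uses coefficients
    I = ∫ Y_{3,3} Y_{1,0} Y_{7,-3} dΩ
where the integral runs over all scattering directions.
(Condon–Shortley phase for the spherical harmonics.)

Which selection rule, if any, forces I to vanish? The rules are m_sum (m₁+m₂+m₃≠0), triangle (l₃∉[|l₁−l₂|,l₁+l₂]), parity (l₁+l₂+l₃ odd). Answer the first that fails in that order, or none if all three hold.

azimuthal sum: 3 + 0 − 3 = 0  ✓
2 ≤ 7 ≤ 4 (triangle on l)  ✗
L = 3 + 1 + 7 = 11 (odd)

triangle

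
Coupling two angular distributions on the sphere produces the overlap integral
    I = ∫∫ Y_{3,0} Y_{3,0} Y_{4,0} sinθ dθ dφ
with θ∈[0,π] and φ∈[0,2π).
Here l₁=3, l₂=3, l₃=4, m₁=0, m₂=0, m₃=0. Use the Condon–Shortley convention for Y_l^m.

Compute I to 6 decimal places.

Rules hold: Σm=0, L=10 even, 0≤4≤6.
N = 7·7·9 = 441
Δ = 2!·4!·4!/11! = 1/34650
Racah Σ t=0..2: t=0:+1/72 t=1:−1/16 t=2:+1/72 = -5/144
⇒ 3j(3 3 4; 0 0 0)² = 2/77, sgn -1
(m-triple is (0,0,0) — same symbol as above.)
4πI² = N·(3j₀)²·(3jₘ)² = 36/121
I = +1·√(0.297521/4π) = 0.15386989

0.153870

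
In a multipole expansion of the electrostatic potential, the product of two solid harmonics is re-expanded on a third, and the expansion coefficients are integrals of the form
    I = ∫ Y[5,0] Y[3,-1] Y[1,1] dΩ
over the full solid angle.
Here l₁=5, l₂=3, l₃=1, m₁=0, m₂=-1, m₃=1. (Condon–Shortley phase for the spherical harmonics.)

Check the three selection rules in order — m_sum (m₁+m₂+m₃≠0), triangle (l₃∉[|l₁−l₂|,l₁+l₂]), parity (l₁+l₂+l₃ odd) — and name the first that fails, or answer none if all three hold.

Σmᵢ = 0  ✓
l₃∈[|l₁−l₂|,l₁+l₂]=[2,8], have l₃=1  ✗
Σlᵢ = 9 ⇒ odd

triangle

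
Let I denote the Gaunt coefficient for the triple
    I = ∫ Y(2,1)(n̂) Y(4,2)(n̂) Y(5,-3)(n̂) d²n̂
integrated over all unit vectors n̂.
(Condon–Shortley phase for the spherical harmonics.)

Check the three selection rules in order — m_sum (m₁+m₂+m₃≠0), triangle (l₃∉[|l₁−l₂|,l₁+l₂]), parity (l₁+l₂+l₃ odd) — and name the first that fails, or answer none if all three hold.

azimuthal sum: 1 + 2 − 3 = 0  ✓
2 ≤ 5 ≤ 6 (triangle on l)  ✓
L = 2 + 4 + 5 = 11 (odd)  ✗

parity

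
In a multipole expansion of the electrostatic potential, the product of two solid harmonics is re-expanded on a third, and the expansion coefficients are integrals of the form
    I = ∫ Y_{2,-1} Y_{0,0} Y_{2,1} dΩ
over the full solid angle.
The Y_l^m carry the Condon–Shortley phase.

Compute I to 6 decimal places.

Rules hold: Σm=0, L=4 even, 2≤2≤2.
N = 5·1·5 = 25
Δ = 0!·4!·0!/5! = 1/5
Racah Σ t=0..0: t=0:+1/4 = 1/4
⇒ 3j(2 0 2; 0 0 0)² = 1/5, sgn +1
Racah Σ t=0..0: t=0:+1/6 = 1/6
⇒ 3j(2 0 2; -1 0 1)² = 1/5, sgn -1
4πI² = N·(3j₀)²·(3jₘ)² = 1/1
I = -1·√(1/4π) = -0.28209479

-0.282095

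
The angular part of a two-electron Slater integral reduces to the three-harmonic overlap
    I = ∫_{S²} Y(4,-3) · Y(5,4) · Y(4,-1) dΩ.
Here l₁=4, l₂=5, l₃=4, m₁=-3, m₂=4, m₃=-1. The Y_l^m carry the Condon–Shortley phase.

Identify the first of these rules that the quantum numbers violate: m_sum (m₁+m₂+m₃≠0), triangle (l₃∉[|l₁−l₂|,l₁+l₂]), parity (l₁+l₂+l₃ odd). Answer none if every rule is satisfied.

parity

azimuthal sum: -3 + 4 − 1 = 0  ✓
1 ≤ 4 ≤ 9 (triangle on l)  ✓
L = 4 + 5 + 4 = 13 (odd)  ✗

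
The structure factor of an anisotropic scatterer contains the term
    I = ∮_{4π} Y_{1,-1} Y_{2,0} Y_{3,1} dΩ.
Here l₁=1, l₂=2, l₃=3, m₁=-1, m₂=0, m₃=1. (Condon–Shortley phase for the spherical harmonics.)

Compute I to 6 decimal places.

Rules hold: Σm=0, L=6 even, 1≤3≤3.
N = 3·5·7 = 105
Δ = 0!·2!·4!/7! = 1/105
Racah Σ t=0..0: t=0:+1/4 = 1/4
⇒ 3j(1 2 3; 0 0 0)² = 3/35, sgn -1
Racah Σ t=0..0: t=0:+1/8 = 1/8
⇒ 3j(1 2 3; -1 0 1)² = 2/35, sgn +1
4πI² = N·(3j₀)²·(3jₘ)² = 18/35
I = -1·√(0.514286/4π) = -0.20230066

-0.202301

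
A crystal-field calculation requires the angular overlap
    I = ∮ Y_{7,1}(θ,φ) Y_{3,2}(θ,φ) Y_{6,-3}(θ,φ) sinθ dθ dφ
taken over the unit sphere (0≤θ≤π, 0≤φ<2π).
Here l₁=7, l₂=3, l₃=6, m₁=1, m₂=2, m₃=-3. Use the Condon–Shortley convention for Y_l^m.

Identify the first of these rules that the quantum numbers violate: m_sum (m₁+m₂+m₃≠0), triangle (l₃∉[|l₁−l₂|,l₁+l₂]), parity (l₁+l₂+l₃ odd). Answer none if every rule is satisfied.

none

azimuthal sum: 1 + 2 − 3 = 0  ✓
4 ≤ 6 ≤ 10 (triangle on l)  ✓
L = 7 + 3 + 6 = 16 (even)  ✓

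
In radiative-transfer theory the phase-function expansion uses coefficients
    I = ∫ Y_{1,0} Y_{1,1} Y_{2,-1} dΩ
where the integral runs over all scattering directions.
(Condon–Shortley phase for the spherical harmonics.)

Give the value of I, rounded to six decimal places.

m-sum 0 ✓  L=4 even ✓  0≤2≤2 ✓
Π(2lᵢ+1) = 3×3×5 = 45
triangle coeff Δ(1,1,2) = 1/30
Σ_t [0,0]: t=0:+1/1 = 1/1
(3j)²=2/15 [(1 1 2; 0 0 0)], sign=+1
Σ_t [0,0]: t=0:+1/2 = 1/2
(3j)²=1/10 [(1 1 2; 0 1 -1)], sign=-1
⇒ 4πI² = 3/5
I = (-1)√(3/5/(4π)) = -0.21850969

-0.218510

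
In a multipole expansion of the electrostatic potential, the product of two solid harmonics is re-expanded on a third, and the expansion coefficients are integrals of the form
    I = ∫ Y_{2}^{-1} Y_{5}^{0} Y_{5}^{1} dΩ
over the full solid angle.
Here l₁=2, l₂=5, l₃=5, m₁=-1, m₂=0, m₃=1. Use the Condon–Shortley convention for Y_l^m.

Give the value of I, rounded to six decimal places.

-0.036166

Rules hold: Σm=0, L=12 even, 3≤5≤7.
N = 5·11·11 = 605
Δ = 2!·2!·8!/13! = 1/38610
Racah Σ t=0..2: t=0:+1/2880 t=1:−1/576 t=2:+1/2880 = -1/960
⇒ 3j(2 5 5; 0 0 0)² = 10/429, sgn +1
Racah Σ t=1..2: t=1:−1/1152 t=2:+1/1440 = -1/5760
⇒ 3j(2 5 5; -1 0 1)² = 1/858, sgn -1
4πI² = N·(3j₀)²·(3jₘ)² = 25/1521
I = -1·√(0.0164366/4π) = -0.03616600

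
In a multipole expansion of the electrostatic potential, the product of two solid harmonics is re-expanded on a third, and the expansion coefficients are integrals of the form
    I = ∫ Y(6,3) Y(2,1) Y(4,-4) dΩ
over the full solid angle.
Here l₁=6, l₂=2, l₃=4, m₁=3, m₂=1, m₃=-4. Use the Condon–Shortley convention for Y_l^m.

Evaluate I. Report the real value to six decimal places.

-0.047713

Rules hold: Σm=0, L=12 even, 4≤4≤8.
N = 13·5·9 = 585
Δ = 4!·8!·0!/13! = 1/6435
Racah Σ t=2..2: t=2:+1/2304 = 1/2304
⇒ 3j(6 2 4; 0 0 0)² = 5/143, sgn +1
Racah Σ t=3..3: t=3:−1/241920 = -1/241920
⇒ 3j(6 2 4; 3 1 -4)² = 1/715, sgn -1
4πI² = N·(3j₀)²·(3jₘ)² = 45/1573
I = -1·√(0.0286078/4π) = -0.04771303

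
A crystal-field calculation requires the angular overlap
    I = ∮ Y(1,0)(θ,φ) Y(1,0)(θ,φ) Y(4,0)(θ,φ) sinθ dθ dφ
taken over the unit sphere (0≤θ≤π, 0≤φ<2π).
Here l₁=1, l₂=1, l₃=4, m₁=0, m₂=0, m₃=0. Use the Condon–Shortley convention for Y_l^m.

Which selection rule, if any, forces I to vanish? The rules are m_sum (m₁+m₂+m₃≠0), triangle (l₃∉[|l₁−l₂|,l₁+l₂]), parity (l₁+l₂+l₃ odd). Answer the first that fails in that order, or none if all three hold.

triangle

azimuthal sum: 0 + 0 + 0 = 0  ✓
0 ≤ 4 ≤ 2 (triangle on l)  ✗
L = 1 + 1 + 4 = 6 (even)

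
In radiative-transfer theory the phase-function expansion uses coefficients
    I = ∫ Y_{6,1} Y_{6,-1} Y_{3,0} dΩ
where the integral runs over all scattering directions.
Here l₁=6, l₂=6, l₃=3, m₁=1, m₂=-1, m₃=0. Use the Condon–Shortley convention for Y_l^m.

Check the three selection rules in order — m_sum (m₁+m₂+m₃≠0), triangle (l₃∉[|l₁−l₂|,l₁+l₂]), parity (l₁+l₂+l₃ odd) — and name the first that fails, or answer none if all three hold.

Σmᵢ = 0  ✓
l₃∈[|l₁−l₂|,l₁+l₂]=[0,12], have l₃=3  ✓
Σlᵢ = 15 ⇒ odd  ✗

parity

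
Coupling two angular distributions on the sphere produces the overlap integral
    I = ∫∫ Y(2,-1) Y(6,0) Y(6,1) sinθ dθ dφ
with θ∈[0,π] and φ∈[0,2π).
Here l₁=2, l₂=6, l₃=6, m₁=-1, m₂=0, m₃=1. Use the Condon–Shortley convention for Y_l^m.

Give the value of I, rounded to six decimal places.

-0.030344

Rules hold: Σm=0, L=14 even, 4≤6≤8.
N = 5·13·13 = 845
Δ = 2!·2!·10!/15! = 1/90090
Racah Σ t=0..2: t=0:+1/69120 t=1:−1/14400 t=2:+1/69120 = -7/172800
⇒ 3j(2 6 6; 0 0 0)² = 14/715, sgn -1
Racah Σ t=1..2: t=1:−1/28800 t=2:+1/34560 = -1/172800
⇒ 3j(2 6 6; -1 0 1)² = 1/1430, sgn +1
4πI² = N·(3j₀)²·(3jₘ)² = 7/605
I = -1·√(0.0115702/4π) = -0.03034355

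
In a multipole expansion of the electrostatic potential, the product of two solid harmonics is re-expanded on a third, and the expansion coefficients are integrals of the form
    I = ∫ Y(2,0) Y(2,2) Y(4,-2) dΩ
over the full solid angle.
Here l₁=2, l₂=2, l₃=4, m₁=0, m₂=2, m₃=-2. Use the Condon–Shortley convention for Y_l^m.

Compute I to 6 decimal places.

Rules hold: Σm=0, L=8 even, 0≤4≤4.
N = 5·5·9 = 225
Δ = 0!·4!·4!/9! = 1/630
Racah Σ t=0..0: t=0:+1/16 = 1/16
⇒ 3j(2 2 4; 0 0 0)² = 2/35, sgn +1
Racah Σ t=0..0: t=0:+1/96 = 1/96
⇒ 3j(2 2 4; 0 2 -2)² = 1/42, sgn +1
4πI² = N·(3j₀)²·(3jₘ)² = 15/49
I = +1·√(0.306122/4π) = 0.15607835

0.156078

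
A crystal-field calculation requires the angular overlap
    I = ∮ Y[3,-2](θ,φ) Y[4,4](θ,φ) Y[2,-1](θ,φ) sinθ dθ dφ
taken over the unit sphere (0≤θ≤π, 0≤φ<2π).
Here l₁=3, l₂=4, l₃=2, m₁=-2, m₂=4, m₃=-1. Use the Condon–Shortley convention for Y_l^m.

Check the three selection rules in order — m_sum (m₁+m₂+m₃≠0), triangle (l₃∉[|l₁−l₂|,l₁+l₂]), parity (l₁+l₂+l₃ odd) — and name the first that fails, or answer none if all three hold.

Σmᵢ = 1  ✗
l₃∈[|l₁−l₂|,l₁+l₂]=[1,7], have l₃=2
Σlᵢ = 9 ⇒ odd

m_sum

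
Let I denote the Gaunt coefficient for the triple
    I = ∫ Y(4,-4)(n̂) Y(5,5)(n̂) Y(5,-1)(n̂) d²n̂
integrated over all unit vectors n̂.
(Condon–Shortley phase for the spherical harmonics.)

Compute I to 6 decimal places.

Rules hold: Σm=0, L=14 even, 1≤5≤9.
N = 9·11·11 = 1089
Δ = 4!·4!·6!/15! = 1/3153150
Racah Σ t=0..4: t=0:+1/69120 t=1:−1/1728 t=2:+1/576 t=3:−1/1728 t=4:+1/69120 = 7/11520
⇒ 3j(4 5 5; 0 0 0)² = 2/143, sgn -1
Racah Σ t=4..4: t=4:+1/414720 = 1/414720
⇒ 3j(4 5 5; -4 5 -1)² = 2/429, sgn +1
4πI² = N·(3j₀)²·(3jₘ)² = 12/169
I = -1·√(0.0710059/4π) = -0.07516962

-0.075170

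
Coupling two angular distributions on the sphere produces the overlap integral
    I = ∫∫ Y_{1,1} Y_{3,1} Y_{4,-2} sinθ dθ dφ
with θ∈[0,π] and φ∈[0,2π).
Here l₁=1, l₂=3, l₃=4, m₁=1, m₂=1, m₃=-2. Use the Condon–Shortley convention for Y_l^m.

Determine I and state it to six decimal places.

Rules hold: Σm=0, L=8 even, 2≤4≤4.
N = 3·7·9 = 189
Δ = 0!·2!·6!/9! = 1/252
Racah Σ t=0..0: t=0:+1/36 = 1/36
⇒ 3j(1 3 4; 0 0 0)² = 4/63, sgn +1
Racah Σ t=0..0: t=0:+1/96 = 1/96
⇒ 3j(1 3 4; 1 1 -2)² = 5/84, sgn +1
4πI² = N·(3j₀)²·(3jₘ)² = 5/7
I = +1·√(0.714286/4π) = 0.23841361

0.238414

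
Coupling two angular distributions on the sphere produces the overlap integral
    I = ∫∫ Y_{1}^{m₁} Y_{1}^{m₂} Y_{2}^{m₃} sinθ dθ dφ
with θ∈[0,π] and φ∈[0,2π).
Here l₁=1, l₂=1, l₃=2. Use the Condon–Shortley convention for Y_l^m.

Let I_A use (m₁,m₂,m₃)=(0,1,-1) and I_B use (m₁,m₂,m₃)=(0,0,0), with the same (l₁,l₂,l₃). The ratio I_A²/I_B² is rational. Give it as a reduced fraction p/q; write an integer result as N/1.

3/4

l's match ⇒ only the (l;m) 3-j factors differ between A and B.
A: triangle coeff Δ(1,1,2) = 1/30; Σ_t [0,0]: t=0:+1/2 = 1/2; (3j)²=1/10 [(1 1 2; 0 1 -1)], sign=-1
B: triangle coeff Δ(1,1,2) = 1/30; Σ_t [0,0]: t=0:+1/1 = 1/1; (3j)²=2/15 [(1 1 2; 0 0 0)], sign=+1
I_A²/I_B² = (1/10)/(2/15) = 3/4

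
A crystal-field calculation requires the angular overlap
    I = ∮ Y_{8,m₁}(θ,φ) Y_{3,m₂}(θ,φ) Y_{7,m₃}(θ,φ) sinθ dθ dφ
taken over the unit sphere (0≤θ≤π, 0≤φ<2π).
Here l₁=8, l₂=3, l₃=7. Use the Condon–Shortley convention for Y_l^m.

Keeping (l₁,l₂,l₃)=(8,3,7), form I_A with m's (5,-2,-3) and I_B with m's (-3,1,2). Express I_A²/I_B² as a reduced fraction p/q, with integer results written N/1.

52/147

Shared (l₁,l₂,l₃)=(8,3,7): N and (l;000)² cancel in I_A²/I_B².
A: Δ = 4!·12!·2!/19! = 1/5290740; Racah Σ t=0..1: t=0:+1/52254720 t=1:−1/87091200 = 1/130636800; ⇒ 3j(8 3 7; 5 -2 -3)² = 88/20349, sgn +1
B: Δ = 4!·12!·2!/19! = 1/5290740; Racah Σ t=2..4: t=2:+1/17418240 t=3:−1/5806080 t=4:+1/29030400 = -1/12441600; ⇒ 3j(8 3 7; -3 1 2)² = 154/12597, sgn +1
I_A²/I_B² = (88/20349)/(154/12597) = 52/147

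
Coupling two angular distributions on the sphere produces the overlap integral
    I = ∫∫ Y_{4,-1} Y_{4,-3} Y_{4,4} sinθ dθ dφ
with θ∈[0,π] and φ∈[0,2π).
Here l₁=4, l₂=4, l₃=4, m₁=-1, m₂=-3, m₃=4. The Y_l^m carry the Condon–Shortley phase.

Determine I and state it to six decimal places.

-0.168431

m-sum 0 ✓  L=12 even ✓  0≤4≤8 ✓
Π(2lᵢ+1) = 9×9×9 = 729
triangle coeff Δ(4,4,4) = 1/450450
Σ_t [0,4]: t=0:+1/13824 t=1:−1/216 t=2:+1/64 t=3:−1/216 t=4:+1/13824 = 5/768
(3j)²=18/1001 [(4 4 4; 0 0 0)], sign=+1
Σ_t [1,1]: t=1:−1/3456 = -1/3456
(3j)²=35/1287 [(4 4 4; -1 -3 4)], sign=-1
⇒ 4πI² = 7290/20449
I = (-1)√(7290/20449/(4π)) = -0.16843130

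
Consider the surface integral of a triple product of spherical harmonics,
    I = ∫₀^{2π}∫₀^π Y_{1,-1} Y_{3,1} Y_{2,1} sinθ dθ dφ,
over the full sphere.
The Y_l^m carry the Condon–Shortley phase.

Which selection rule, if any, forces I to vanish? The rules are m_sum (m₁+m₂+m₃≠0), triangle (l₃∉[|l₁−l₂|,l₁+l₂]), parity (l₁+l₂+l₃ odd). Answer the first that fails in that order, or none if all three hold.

Σmᵢ = 1  ✗
l₃∈[|l₁−l₂|,l₁+l₂]=[2,4], have l₃=2
Σlᵢ = 6 ⇒ even

m_sum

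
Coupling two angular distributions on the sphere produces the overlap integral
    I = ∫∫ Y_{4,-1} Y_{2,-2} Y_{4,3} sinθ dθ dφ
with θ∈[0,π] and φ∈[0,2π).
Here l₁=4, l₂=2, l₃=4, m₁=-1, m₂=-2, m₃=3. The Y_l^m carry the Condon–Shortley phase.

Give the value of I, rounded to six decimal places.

Checks pass: Σm=0; 10 even; l₃=4∈[2,6].
(2·4+1)(2·2+1)(2·4+1) = 405
Δ: 2! 6! 2! / 11! → 1/13860
sum: t=0:+1/192 t=1:−1/36 t=2:+1/192 = -5/288
3j²(4 2 4; 0 0 0) = Δ·Π!·Σ² = 20/693  (sign -1)
sum: t=0:+1/480 = 1/480
3j²(4 2 4; -1 -2 3) = Δ·Π!·Σ² = 3/110  (sign -1)
combine: 4πI² = 405·20/693·3/110 = 270/847
take √, sign +1: I = 0.15927046

0.159270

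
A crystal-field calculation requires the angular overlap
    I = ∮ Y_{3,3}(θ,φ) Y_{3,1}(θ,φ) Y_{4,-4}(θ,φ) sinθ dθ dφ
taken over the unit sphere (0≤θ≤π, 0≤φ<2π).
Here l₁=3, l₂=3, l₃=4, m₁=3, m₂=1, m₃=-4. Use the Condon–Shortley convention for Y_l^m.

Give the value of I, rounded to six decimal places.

-0.166198

Rules hold: Σm=0, L=10 even, 0≤4≤6.
N = 7·7·9 = 441
Δ = 2!·4!·4!/11! = 1/34650
Racah Σ t=0..2: t=0:+1/72 t=1:−1/16 t=2:+1/72 = -5/144
⇒ 3j(3 3 4; 0 0 0)² = 2/77, sgn -1
Racah Σ t=0..0: t=0:+1/1152 = 1/1152
⇒ 3j(3 3 4; 3 1 -4)² = 1/33, sgn +1
4πI² = N·(3j₀)²·(3jₘ)² = 42/121
I = -1·√(0.347107/4π) = -0.16619847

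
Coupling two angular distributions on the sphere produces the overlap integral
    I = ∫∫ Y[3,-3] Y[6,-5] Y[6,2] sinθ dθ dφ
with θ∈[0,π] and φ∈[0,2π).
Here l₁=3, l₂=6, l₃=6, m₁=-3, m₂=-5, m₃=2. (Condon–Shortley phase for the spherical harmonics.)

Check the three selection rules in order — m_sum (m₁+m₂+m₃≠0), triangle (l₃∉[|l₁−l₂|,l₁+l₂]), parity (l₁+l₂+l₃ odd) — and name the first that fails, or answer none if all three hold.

m_sum

m₁+m₂+m₃ = -3 − 5 + 2 = -6  ✗
triangle: |3−6|=3 ≤ l₃=6 ≤ 3+6=9
parity: l₁+l₂+l₃ = 15 is odd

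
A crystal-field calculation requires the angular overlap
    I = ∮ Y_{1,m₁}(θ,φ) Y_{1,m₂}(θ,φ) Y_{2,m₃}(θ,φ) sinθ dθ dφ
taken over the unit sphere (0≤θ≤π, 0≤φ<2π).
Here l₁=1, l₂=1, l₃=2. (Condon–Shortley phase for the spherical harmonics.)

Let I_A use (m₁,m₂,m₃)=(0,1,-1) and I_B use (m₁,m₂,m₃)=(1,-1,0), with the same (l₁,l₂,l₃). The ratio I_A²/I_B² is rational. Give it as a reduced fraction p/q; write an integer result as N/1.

3/1

Same 1,1,2: normalisation and zero-m 3j drop out of the ratio.
A: Δ: 0! 2! 2! / 5! → 1/30; sum: t=0:+1/2 = 1/2; 3j²(1 1 2; 0 1 -1) = Δ·Π!·Σ² = 1/10  (sign -1)
B: Δ: 0! 2! 2! / 5! → 1/30; sum: t=0:+1/4 = 1/4; 3j²(1 1 2; 1 -1 0) = Δ·Π!·Σ² = 1/30  (sign +1)
I_A²/I_B² = (1/10)/(1/30) = 3/1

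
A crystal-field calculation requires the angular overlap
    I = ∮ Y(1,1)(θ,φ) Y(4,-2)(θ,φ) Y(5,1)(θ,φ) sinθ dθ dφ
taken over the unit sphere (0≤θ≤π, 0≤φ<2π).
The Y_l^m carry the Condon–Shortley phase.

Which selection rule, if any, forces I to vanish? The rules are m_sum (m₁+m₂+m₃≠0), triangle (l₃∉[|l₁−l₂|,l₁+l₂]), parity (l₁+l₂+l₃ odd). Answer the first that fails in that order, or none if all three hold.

none

Σmᵢ = 0  ✓
l₃∈[|l₁−l₂|,l₁+l₂]=[3,5], have l₃=5  ✓
Σlᵢ = 10 ⇒ even  ✓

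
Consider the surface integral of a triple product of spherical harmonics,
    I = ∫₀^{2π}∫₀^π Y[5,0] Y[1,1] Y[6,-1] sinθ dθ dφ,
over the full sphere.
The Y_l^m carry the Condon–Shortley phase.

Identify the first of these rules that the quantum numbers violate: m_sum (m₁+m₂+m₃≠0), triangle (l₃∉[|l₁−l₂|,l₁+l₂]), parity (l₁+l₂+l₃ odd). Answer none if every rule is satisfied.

azimuthal sum: 0 + 1 − 1 = 0  ✓
4 ≤ 6 ≤ 6 (triangle on l)  ✓
L = 5 + 1 + 6 = 12 (even)  ✓

none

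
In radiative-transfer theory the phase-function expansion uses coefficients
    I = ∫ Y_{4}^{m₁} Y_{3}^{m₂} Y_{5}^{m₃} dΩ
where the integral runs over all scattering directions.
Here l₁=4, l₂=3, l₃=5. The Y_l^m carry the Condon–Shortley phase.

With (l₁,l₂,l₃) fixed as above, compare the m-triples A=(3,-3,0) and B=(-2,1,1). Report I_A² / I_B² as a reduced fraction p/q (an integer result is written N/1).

Shared (l₁,l₂,l₃)=(4,3,5): N and (l;000)² cancel in I_A²/I_B².
A: Δ = 2!·6!·4!/13! = 1/180180; Racah Σ t=0..0: t=0:+1/5760 = 1/5760; ⇒ 3j(4 3 5; 3 -3 0)² = 5/572, sgn -1
B: Δ = 2!·6!·4!/13! = 1/180180; Racah Σ t=0..2: t=0:+1/34560 t=1:−1/720 t=2:+1/384 = 43/34560; ⇒ 3j(4 3 5; -2 1 1)² = 1849/180180, sgn +1
I_A²/I_B² = (5/572)/(1849/180180) = 1575/1849

1575/1849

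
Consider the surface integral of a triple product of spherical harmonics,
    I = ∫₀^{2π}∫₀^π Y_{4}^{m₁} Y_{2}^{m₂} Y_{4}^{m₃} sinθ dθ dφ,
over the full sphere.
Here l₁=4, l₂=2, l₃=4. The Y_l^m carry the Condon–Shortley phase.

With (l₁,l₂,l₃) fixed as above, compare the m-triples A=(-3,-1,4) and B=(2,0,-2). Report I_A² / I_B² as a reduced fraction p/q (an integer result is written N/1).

147/16

Shared (l₁,l₂,l₃)=(4,2,4): N and (l;000)² cancel in I_A²/I_B².
A: Δ = 2!·6!·2!/11! = 1/13860; Racah Σ t=1..1: t=1:−1/1440 = -1/1440; ⇒ 3j(4 2 4; -3 -1 4)² = 7/165, sgn -1
B: Δ = 2!·6!·2!/11! = 1/13860; Racah Σ t=0..2: t=0:+1/192 t=1:−1/120 t=2:+1/2880 = -1/360; ⇒ 3j(4 2 4; 2 0 -2)² = 16/3465, sgn -1
I_A²/I_B² = (7/165)/(16/3465) = 147/16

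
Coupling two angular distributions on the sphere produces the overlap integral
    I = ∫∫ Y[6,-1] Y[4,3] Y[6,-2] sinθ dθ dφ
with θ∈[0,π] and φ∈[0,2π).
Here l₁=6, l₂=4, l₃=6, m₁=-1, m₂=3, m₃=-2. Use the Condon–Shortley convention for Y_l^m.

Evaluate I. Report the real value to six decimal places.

-0.039511

Checks pass: Σm=0; 16 even; l₃=6∈[2,10].
(2·6+1)(2·4+1)(2·6+1) = 1521
Δ: 4! 8! 4! / 17! → 1/15315300
sum: t=0:+1/829440 t=1:−1/25920 t=2:+1/9216 t=3:−1/25920 t=4:+1/829440 = 7/207360
3j²(6 4 6; 0 0 0) = Δ·Π!·Σ² = 28/2431  (sign +1)
sum: t=3:−1/82944 t=4:+1/103680 = -1/414720
3j²(6 4 6; -1 3 -2) = Δ·Π!·Σ² = 49/43758  (sign -1)
combine: 4πI² = 1521·28/2431·49/43758 = 686/34969
take √, sign -1: I = -0.03951077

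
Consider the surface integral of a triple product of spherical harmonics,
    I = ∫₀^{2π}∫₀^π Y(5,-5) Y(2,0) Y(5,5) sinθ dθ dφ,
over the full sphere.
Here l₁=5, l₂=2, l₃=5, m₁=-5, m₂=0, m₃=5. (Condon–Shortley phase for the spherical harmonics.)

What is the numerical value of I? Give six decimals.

m-sum 0 ✓  L=12 even ✓  3≤5≤7 ✓
Π(2lᵢ+1) = 11×5×11 = 605
triangle coeff Δ(5,2,5) = 1/38610
Σ_t [0,2]: t=0:+1/2880 t=1:−1/576 t=2:+1/2880 = -1/960
(3j)²=10/429 [(5 2 5; 0 0 0)], sign=+1
Σ_t [2,2]: t=2:+1/161280 = 1/161280
(3j)²=15/286 [(5 2 5; -5 0 5)], sign=+1
⇒ 4πI² = 125/169
I = (+1)√(125/169/(4π)) = 0.24260890

0.242609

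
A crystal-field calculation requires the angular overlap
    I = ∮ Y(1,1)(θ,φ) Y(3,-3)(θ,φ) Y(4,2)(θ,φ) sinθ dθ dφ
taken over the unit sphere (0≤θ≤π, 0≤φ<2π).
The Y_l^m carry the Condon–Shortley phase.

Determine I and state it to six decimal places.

0.061558

Checks pass: Σm=0; 8 even; l₃=4∈[2,4].
(2·1+1)(2·3+1)(2·4+1) = 189
Δ: 0! 2! 6! / 9! → 1/252
sum: t=0:+1/36 = 1/36
3j²(1 3 4; 0 0 0) = Δ·Π!·Σ² = 4/63  (sign +1)
sum: t=0:+1/1440 = 1/1440
3j²(1 3 4; 1 -3 2) = Δ·Π!·Σ² = 1/252  (sign +1)
combine: 4πI² = 189·4/63·1/252 = 1/21
take √, sign +1: I = 0.06155813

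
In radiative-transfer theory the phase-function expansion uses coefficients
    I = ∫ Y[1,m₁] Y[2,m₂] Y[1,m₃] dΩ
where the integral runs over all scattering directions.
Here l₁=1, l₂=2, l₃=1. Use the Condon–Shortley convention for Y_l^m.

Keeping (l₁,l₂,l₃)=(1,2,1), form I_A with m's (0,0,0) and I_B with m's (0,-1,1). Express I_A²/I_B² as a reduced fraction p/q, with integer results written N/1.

Shared (l₁,l₂,l₃)=(1,2,1): N and (l;000)² cancel in I_A²/I_B².
A: Δ = 2!·0!·2!/5! = 1/30; Racah Σ t=1..1: t=1:−1/1 = -1/1; ⇒ 3j(1 2 1; 0 0 0)² = 2/15, sgn +1
B: Δ = 2!·0!·2!/5! = 1/30; Racah Σ t=1..1: t=1:−1/2 = -1/2; ⇒ 3j(1 2 1; 0 -1 1)² = 1/10, sgn -1
I_A²/I_B² = (2/15)/(1/10) = 4/3

4/3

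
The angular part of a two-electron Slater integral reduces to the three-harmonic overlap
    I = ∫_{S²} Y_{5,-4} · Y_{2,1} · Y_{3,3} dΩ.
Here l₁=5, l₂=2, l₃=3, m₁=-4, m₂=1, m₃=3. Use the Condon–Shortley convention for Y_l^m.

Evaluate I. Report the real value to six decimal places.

0.219610

m-sum 0 ✓  L=10 even ✓  3≤3≤7 ✓
Π(2lᵢ+1) = 11×5×7 = 385
triangle coeff Δ(5,2,3) = 1/2310
Σ_t [2,2]: t=2:+1/144 = 1/144
(3j)²=10/231 [(5 2 3; 0 0 0)], sign=-1
Σ_t [3,3]: t=3:−1/4320 = -1/4320
(3j)²=2/55 [(5 2 3; -4 1 3)], sign=-1
⇒ 4πI² = 20/33
I = (+1)√(20/33/(4π)) = 0.21961050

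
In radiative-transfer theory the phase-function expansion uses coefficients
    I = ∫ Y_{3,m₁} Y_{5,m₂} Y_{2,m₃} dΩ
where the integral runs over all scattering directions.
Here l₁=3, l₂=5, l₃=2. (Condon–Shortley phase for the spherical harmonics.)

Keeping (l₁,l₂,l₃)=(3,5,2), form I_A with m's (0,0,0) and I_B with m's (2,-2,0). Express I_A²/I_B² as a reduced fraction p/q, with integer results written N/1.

100/63

Same 3,5,2: normalisation and zero-m 3j drop out of the ratio.
A: Δ: 6! 0! 4! / 11! → 1/2310; sum: t=3:−1/144 = -1/144; 3j²(3 5 2; 0 0 0) = Δ·Π!·Σ² = 10/231  (sign -1)
B: Δ: 6! 0! 4! / 11! → 1/2310; sum: t=1:−1/480 = -1/480; 3j²(3 5 2; 2 -2 0) = Δ·Π!·Σ² = 3/110  (sign -1)
I_A²/I_B² = (10/231)/(3/110) = 100/63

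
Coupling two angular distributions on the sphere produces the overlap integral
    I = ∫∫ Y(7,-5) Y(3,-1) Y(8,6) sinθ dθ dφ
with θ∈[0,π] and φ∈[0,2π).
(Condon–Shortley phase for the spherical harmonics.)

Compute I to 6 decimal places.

0.053058

m-sum 0 ✓  L=18 even ✓  4≤8≤10 ✓
Π(2lᵢ+1) = 15×7×17 = 1785
triangle coeff Δ(7,3,8) = 1/5290740
Σ_t [0,2]: t=0:+1/7257600 t=1:−1/2073600 t=2:+1/7257600 = -1/4838400
(3j)²=252/20995 [(7 3 8; 0 0 0)], sign=-1
Σ_t [0,2]: t=0:+1/3832012800 t=1:−1/239500800 t=2:+1/348364800 = -1/958003200
(3j)²=8/4845 [(7 3 8; -5 -1 6)], sign=-1
⇒ 4πI² = 14112/398905
I = (+1)√(14112/398905/(4π)) = 0.05305846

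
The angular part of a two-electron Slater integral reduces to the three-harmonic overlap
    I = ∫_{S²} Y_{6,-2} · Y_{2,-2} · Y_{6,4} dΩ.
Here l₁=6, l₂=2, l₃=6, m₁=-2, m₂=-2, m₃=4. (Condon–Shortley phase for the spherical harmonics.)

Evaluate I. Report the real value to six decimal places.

m-sum 0 ✓  L=14 even ✓  4≤6≤8 ✓
Π(2lᵢ+1) = 13×5×13 = 845
triangle coeff Δ(6,2,6) = 1/90090
Σ_t [0,2]: t=0:+1/69120 t=1:−1/14400 t=2:+1/69120 = -7/172800
(3j)²=14/715 [(6 2 6; 0 0 0)], sign=-1
Σ_t [0,0]: t=0:+1/322560 = 1/322560
(3j)²=18/1001 [(6 2 6; -2 -2 4)], sign=+1
⇒ 4πI² = 36/121
I = (-1)√(36/121/(4π)) = -0.15386989

-0.153870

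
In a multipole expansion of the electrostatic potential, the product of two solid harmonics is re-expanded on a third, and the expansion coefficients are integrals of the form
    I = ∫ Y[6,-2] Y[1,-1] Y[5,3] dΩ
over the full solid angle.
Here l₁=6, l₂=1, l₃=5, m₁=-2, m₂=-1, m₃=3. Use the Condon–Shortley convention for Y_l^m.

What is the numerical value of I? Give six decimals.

0.100084

Rules hold: Σm=0, L=12 even, 5≤5≤7.
N = 13·3·11 = 429
Δ = 2!·10!·0!/13! = 1/858
Racah Σ t=1..1: t=1:−1/14400 = -1/14400
⇒ 3j(6 1 5; 0 0 0)² = 6/143, sgn +1
Racah Σ t=0..0: t=0:+1/161280 = 1/161280
⇒ 3j(6 1 5; -2 -1 3)² = 1/143, sgn +1
4πI² = N·(3j₀)²·(3jₘ)² = 18/143
I = +1·√(0.125874/4π) = 0.10008369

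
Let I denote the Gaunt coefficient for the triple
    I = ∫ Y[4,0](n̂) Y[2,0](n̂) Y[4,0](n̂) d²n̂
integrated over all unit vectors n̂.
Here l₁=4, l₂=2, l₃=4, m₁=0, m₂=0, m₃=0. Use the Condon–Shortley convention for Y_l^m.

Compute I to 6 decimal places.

0.163840

Rules hold: Σm=0, L=10 even, 2≤4≤6.
N = 9·5·9 = 405
Δ = 2!·6!·2!/11! = 1/13860
Racah Σ t=0..2: t=0:+1/192 t=1:−1/36 t=2:+1/192 = -5/288
⇒ 3j(4 2 4; 0 0 0)² = 20/693, sgn -1
(m-triple is (0,0,0) — same symbol as above.)
4πI² = N·(3j₀)²·(3jₘ)² = 2000/5929
I = +1·√(0.337325/4π) = 0.16383977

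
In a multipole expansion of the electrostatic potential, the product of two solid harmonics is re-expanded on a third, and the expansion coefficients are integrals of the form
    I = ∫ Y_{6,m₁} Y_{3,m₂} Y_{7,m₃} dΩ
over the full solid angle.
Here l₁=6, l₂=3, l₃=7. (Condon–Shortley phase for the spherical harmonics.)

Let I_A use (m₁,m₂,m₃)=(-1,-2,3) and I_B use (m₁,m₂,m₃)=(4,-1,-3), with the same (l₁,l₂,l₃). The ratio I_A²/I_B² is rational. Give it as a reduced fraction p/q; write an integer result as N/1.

750/36481

l's match ⇒ only the (l;m) 3-j factors differ between A and B.
A: triangle coeff Δ(6,3,7) = 1/2042040; Σ_t [0,1]: t=0:+1/362880 t=1:−1/414720 = 1/2903040; (3j)²=25/68068 [(6 3 7; -1 -2 3)], sign=+1
B: triangle coeff Δ(6,3,7) = 1/2042040; Σ_t [0,2]: t=0:+1/645120 t=1:−1/2177280 t=2:+1/174182400 = 191/174182400; (3j)²=36481/2042040 [(6 3 7; 4 -1 -3)], sign=+1
I_A²/I_B² = (25/68068)/(36481/2042040) = 750/36481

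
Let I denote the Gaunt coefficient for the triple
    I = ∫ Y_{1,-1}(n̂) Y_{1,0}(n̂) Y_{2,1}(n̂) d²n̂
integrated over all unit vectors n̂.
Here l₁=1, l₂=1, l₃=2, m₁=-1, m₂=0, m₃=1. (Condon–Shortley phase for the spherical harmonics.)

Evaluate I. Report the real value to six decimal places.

m-sum 0 ✓  L=4 even ✓  0≤2≤2 ✓
Π(2lᵢ+1) = 3×3×5 = 45
triangle coeff Δ(1,1,2) = 1/30
Σ_t [0,0]: t=0:+1/1 = 1/1
(3j)²=2/15 [(1 1 2; 0 0 0)], sign=+1
Σ_t [0,0]: t=0:+1/2 = 1/2
(3j)²=1/10 [(1 1 2; -1 0 1)], sign=-1
⇒ 4πI² = 3/5
I = (-1)√(3/5/(4π)) = -0.21850969

-0.218510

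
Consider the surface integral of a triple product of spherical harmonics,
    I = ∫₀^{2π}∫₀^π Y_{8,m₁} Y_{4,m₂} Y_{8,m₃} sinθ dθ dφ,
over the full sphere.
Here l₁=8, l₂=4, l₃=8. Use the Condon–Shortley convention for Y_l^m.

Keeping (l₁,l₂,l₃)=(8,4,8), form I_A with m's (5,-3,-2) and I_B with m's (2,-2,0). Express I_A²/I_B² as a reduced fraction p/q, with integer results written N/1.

143/81

Shared (l₁,l₂,l₃)=(8,4,8): N and (l;000)² cancel in I_A²/I_B².
A: Δ = 4!·12!·4!/21! = 1/185175900; Racah Σ t=0..1: t=0:+1/313528320 t=1:−1/1045094400 = 1/447897600; ⇒ 3j(8 4 8; 5 -3 -2)² = 77/5814, sgn +1
B: Δ = 4!·12!·4!/21! = 1/185175900; Racah Σ t=0..2: t=0:+1/49766400 t=1:−1/21772800 t=2:+1/92897280 = -1/66355200; ⇒ 3j(8 4 8; 2 -2 0)² = 63/8398, sgn -1
I_A²/I_B² = (77/5814)/(63/8398) = 143/81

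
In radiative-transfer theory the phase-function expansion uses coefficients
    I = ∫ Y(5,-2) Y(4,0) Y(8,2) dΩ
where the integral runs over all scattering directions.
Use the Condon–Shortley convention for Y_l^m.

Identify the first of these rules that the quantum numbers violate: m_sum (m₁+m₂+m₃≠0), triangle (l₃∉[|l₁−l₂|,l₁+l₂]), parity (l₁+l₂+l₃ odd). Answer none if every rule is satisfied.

parity

Σmᵢ = 0  ✓
l₃∈[|l₁−l₂|,l₁+l₂]=[1,9], have l₃=8  ✓
Σlᵢ = 17 ⇒ odd  ✗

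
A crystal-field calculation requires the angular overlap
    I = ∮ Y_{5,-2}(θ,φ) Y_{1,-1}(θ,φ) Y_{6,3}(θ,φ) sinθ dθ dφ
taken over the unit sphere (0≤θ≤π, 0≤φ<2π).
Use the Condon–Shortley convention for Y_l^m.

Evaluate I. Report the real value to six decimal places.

-0.245154

Rules hold: Σm=0, L=12 even, 4≤6≤6.
N = 11·3·13 = 429
Δ = 0!·10!·2!/13! = 1/858
Racah Σ t=0..0: t=0:+1/14400 = 1/14400
⇒ 3j(5 1 6; 0 0 0)² = 6/143, sgn +1
Racah Σ t=0..0: t=0:+1/60480 = 1/60480
⇒ 3j(5 1 6; -2 -1 3)² = 6/143, sgn -1
4πI² = N·(3j₀)²·(3jₘ)² = 108/143
I = -1·√(0.755245/4π) = -0.24515397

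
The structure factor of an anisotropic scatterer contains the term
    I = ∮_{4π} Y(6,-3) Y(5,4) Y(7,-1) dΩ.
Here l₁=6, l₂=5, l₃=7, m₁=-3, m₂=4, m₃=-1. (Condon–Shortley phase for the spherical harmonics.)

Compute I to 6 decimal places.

-0.145177

m-sum 0 ✓  L=18 even ✓  1≤7≤11 ✓
Π(2lᵢ+1) = 13×11×15 = 2145
triangle coeff Δ(6,5,7) = 1/174594420
Σ_t [0,4]: t=0:+1/4147200 t=1:−1/207360 t=2:+1/82944 t=3:−1/207360 t=4:+1/4147200 = 1/345600
(3j)²=420/46189 [(6 5 7; 0 0 0)], sign=-1
Σ_t [3,4]: t=3:−1/6220800 t=4:+1/2073600 = 1/3110400
(3j)²=3136/230945 [(6 5 7; -3 4 -1)], sign=+1
⇒ 4πI² = 3951360/14919047
I = (-1)√(3951360/14919047/(4π)) = -0.14517700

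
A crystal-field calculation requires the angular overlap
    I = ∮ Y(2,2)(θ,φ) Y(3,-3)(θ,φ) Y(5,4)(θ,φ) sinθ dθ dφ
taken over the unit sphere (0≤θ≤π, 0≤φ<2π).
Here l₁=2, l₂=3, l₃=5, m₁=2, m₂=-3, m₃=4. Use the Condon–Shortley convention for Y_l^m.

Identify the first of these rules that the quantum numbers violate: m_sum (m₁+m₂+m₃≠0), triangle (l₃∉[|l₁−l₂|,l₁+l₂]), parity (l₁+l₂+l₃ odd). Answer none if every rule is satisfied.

m_sum

m₁+m₂+m₃ = 2 − 3 + 4 = 3  ✗
triangle: |2−3|=1 ≤ l₃=5 ≤ 2+3=5
parity: l₁+l₂+l₃ = 10 is even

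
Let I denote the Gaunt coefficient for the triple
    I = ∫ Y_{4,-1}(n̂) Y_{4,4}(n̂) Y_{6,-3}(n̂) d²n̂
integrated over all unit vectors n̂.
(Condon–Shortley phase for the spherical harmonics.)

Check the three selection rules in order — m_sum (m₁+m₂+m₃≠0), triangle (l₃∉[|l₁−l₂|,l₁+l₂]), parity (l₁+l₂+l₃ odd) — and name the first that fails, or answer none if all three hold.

m₁+m₂+m₃ = -1 + 4 − 3 = 0  ✓
triangle: |4−4|=0 ≤ l₃=6 ≤ 4+4=8  ✓
parity: l₁+l₂+l₃ = 14 is even  ✓

none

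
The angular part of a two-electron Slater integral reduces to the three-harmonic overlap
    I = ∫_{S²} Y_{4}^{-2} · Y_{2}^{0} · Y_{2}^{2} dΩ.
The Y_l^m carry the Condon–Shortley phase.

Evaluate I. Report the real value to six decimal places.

m-sum 0 ✓  L=8 even ✓  2≤2≤6 ✓
Π(2lᵢ+1) = 9×5×5 = 225
triangle coeff Δ(4,2,2) = 1/630
Σ_t [2,2]: t=2:+1/16 = 1/16
(3j)²=2/35 [(4 2 2; 0 0 0)], sign=+1
Σ_t [2,2]: t=2:+1/96 = 1/96
(3j)²=1/42 [(4 2 2; -2 0 2)], sign=+1
⇒ 4πI² = 15/49
I = (+1)√(15/49/(4π)) = 0.15607835

0.156078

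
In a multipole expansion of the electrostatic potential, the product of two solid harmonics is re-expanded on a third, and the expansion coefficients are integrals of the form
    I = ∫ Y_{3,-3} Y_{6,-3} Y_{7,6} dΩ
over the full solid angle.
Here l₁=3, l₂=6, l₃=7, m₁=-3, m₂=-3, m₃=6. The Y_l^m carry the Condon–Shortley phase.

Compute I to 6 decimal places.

m-sum 0 ✓  L=16 even ✓  3≤7≤9 ✓
Π(2lᵢ+1) = 7×13×15 = 1365
triangle coeff Δ(3,6,7) = 1/2042040
Σ_t [0,2]: t=0:+1/207360 t=1:−1/57600 t=2:+1/207360 = -1/129600
(3j)²=168/12155 [(3 6 7; 0 0 0)], sign=+1
Σ_t [2,2]: t=2:+1/17418240 = 1/17418240
(3j)²=15/952 [(3 6 7; -3 -3 6)], sign=-1
⇒ 4πI² = 945/3179
I = (-1)√(945/3179/(4π)) = -0.15380332

-0.153803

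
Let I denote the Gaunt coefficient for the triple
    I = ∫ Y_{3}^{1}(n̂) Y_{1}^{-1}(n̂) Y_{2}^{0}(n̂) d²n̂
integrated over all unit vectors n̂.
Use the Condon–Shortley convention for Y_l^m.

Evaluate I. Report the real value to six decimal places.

-0.202301

m-sum 0 ✓  L=6 even ✓  2≤2≤4 ✓
Π(2lᵢ+1) = 7×3×5 = 105
triangle coeff Δ(3,1,2) = 1/105
Σ_t [1,1]: t=1:−1/4 = -1/4
(3j)²=3/35 [(3 1 2; 0 0 0)], sign=-1
Σ_t [0,0]: t=0:+1/8 = 1/8
(3j)²=2/35 [(3 1 2; 1 -1 0)], sign=+1
⇒ 4πI² = 18/35
I = (-1)√(18/35/(4π)) = -0.20230066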